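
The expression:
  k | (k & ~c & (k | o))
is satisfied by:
  {k: True}


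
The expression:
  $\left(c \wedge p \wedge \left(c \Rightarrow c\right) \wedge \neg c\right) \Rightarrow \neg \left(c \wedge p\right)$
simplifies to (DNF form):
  $\text{True}$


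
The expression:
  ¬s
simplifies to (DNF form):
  ¬s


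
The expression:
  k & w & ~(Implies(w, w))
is never true.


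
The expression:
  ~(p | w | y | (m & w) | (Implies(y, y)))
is never true.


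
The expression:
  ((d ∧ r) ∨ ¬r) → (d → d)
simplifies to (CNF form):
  True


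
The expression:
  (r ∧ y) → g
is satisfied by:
  {g: True, y: False, r: False}
  {g: False, y: False, r: False}
  {r: True, g: True, y: False}
  {r: True, g: False, y: False}
  {y: True, g: True, r: False}
  {y: True, g: False, r: False}
  {y: True, r: True, g: True}


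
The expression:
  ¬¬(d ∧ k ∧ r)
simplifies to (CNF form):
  d ∧ k ∧ r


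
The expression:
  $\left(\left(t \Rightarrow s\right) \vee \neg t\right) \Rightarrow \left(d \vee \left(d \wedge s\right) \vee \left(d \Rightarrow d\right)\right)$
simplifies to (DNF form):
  $\text{True}$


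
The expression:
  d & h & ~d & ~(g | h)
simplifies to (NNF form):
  False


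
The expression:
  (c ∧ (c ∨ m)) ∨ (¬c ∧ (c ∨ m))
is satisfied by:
  {c: True, m: True}
  {c: True, m: False}
  {m: True, c: False}


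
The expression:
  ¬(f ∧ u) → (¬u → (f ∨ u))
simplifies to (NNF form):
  f ∨ u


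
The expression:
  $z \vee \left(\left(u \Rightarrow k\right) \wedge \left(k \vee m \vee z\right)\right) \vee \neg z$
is always true.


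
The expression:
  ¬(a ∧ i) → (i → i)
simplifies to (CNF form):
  True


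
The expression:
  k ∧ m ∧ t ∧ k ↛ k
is never true.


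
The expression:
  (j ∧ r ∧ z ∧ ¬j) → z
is always true.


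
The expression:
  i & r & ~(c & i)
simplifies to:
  i & r & ~c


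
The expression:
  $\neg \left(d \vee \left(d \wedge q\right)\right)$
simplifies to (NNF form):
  $\neg d$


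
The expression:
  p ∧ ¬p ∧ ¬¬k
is never true.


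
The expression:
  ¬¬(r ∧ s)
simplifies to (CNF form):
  r ∧ s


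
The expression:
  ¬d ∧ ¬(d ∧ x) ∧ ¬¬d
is never true.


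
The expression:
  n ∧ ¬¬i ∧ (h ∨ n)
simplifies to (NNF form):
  i ∧ n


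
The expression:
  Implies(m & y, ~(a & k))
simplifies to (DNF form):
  ~a | ~k | ~m | ~y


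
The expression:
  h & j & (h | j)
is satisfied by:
  {h: True, j: True}


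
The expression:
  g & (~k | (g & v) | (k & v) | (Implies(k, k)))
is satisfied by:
  {g: True}


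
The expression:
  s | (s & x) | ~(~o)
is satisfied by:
  {o: True, s: True}
  {o: True, s: False}
  {s: True, o: False}


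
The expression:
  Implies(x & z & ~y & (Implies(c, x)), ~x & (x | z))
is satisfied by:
  {y: True, z: False, x: False}
  {z: False, x: False, y: False}
  {y: True, x: True, z: False}
  {x: True, z: False, y: False}
  {y: True, z: True, x: False}
  {z: True, y: False, x: False}
  {y: True, x: True, z: True}


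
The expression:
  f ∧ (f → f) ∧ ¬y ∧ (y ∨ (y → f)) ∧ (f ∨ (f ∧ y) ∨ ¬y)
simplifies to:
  f ∧ ¬y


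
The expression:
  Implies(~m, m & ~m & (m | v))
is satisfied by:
  {m: True}


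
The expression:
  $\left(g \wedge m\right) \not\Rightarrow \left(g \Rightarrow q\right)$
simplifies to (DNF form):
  $g \wedge m \wedge \neg q$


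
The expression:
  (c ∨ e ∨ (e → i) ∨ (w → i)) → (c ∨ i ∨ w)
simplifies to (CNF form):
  c ∨ i ∨ w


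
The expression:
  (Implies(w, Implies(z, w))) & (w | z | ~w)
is always true.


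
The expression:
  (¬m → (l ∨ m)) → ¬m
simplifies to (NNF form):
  ¬m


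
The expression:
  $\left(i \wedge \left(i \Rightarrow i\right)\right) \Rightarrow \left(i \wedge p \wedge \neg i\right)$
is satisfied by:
  {i: False}


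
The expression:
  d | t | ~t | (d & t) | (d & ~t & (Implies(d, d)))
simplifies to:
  True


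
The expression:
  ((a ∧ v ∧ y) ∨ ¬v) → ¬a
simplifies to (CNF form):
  (v ∨ ¬a) ∧ (¬a ∨ ¬y)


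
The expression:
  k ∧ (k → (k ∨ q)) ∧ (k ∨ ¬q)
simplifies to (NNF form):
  k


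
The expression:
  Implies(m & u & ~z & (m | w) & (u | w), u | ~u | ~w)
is always true.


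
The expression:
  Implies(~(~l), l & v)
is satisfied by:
  {v: True, l: False}
  {l: False, v: False}
  {l: True, v: True}


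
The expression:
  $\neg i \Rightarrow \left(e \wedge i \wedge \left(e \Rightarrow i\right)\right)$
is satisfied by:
  {i: True}


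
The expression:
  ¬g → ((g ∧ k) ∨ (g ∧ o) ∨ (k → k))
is always true.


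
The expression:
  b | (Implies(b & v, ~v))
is always true.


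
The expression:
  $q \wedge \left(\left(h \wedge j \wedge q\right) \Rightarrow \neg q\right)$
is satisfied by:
  {q: True, h: False, j: False}
  {q: True, j: True, h: False}
  {q: True, h: True, j: False}


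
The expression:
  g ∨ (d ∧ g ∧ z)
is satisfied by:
  {g: True}


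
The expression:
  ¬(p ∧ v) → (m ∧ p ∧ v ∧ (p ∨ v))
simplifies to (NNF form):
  p ∧ v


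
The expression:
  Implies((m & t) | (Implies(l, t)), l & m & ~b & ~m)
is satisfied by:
  {l: True, t: False}


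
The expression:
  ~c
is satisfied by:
  {c: False}


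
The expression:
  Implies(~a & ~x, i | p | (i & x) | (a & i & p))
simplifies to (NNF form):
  a | i | p | x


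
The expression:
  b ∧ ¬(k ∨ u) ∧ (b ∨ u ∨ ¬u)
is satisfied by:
  {b: True, u: False, k: False}


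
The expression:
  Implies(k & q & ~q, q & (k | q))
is always true.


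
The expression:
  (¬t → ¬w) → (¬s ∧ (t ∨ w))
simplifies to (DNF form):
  (t ∧ ¬s) ∨ (w ∧ ¬t)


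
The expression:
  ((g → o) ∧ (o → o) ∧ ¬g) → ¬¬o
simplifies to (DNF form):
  g ∨ o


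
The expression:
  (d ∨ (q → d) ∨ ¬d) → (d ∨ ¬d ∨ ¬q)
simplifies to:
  True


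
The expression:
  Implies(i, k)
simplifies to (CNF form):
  k | ~i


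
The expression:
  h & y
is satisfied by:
  {h: True, y: True}


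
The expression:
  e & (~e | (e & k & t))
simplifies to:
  e & k & t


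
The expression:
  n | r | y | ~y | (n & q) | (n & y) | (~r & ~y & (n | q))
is always true.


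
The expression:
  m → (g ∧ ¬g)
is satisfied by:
  {m: False}


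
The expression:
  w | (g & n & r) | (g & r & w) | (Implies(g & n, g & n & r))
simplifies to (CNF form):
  r | w | ~g | ~n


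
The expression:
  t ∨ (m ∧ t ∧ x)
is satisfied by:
  {t: True}


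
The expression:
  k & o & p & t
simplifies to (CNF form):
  k & o & p & t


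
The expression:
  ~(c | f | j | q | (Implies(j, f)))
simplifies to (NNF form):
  False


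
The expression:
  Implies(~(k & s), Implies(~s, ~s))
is always true.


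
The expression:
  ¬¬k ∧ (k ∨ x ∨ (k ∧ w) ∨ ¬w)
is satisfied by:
  {k: True}


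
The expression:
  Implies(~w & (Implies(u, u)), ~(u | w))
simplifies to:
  w | ~u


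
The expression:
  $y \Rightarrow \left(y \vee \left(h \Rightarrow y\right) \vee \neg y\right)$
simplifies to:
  $\text{True}$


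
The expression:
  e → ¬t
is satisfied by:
  {e: False, t: False}
  {t: True, e: False}
  {e: True, t: False}


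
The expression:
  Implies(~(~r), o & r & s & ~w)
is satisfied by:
  {s: True, o: True, w: False, r: False}
  {s: True, w: False, o: False, r: False}
  {o: True, s: False, w: False, r: False}
  {s: False, w: False, o: False, r: False}
  {s: True, w: True, o: True, r: False}
  {s: True, w: True, o: False, r: False}
  {w: True, o: True, s: False, r: False}
  {w: True, s: False, o: False, r: False}
  {r: True, s: True, o: True, w: False}


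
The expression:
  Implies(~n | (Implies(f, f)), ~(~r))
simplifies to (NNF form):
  r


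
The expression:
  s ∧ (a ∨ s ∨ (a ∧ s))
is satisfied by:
  {s: True}


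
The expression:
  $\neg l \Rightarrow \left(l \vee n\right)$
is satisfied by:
  {n: True, l: True}
  {n: True, l: False}
  {l: True, n: False}


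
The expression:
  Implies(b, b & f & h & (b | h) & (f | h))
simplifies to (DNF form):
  ~b | (f & h)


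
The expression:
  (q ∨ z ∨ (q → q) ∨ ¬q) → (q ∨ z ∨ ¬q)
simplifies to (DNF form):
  True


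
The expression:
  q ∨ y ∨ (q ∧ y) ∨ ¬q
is always true.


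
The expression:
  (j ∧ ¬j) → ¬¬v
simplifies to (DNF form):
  True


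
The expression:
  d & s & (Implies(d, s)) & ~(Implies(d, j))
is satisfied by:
  {s: True, d: True, j: False}


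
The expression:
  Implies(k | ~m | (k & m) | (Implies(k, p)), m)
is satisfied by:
  {m: True}


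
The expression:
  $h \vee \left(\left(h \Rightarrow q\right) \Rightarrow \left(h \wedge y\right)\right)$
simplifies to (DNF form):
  $h$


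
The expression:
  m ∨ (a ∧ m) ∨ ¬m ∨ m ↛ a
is always true.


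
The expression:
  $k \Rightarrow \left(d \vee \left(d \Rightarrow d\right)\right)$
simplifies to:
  $\text{True}$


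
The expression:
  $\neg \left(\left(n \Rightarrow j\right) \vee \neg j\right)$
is never true.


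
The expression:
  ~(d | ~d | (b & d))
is never true.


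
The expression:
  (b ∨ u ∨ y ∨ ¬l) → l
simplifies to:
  l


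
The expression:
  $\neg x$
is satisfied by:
  {x: False}


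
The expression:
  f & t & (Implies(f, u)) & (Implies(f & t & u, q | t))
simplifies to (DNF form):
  f & t & u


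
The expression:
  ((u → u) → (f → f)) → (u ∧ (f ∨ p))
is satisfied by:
  {p: True, f: True, u: True}
  {p: True, u: True, f: False}
  {f: True, u: True, p: False}


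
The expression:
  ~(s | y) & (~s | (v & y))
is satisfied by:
  {y: False, s: False}


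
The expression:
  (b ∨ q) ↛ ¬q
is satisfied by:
  {q: True}


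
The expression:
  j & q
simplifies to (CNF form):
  j & q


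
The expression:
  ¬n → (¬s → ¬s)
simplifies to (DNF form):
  True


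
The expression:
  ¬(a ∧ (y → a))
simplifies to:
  ¬a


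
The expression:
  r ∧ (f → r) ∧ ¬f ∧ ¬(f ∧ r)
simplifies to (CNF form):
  r ∧ ¬f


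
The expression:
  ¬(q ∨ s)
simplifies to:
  ¬q ∧ ¬s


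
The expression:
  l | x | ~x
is always true.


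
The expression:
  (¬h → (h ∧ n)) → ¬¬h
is always true.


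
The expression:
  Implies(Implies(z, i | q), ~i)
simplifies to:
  ~i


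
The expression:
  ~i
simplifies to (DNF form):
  ~i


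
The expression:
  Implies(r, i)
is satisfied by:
  {i: True, r: False}
  {r: False, i: False}
  {r: True, i: True}


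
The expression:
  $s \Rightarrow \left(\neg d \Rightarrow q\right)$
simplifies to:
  $d \vee q \vee \neg s$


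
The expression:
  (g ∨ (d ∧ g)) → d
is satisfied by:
  {d: True, g: False}
  {g: False, d: False}
  {g: True, d: True}


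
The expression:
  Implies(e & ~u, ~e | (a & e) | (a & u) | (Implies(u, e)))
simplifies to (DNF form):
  True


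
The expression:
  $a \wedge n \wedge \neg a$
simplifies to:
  $\text{False}$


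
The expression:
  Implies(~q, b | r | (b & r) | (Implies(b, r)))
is always true.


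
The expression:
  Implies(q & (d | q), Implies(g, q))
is always true.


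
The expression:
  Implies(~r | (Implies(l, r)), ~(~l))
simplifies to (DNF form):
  l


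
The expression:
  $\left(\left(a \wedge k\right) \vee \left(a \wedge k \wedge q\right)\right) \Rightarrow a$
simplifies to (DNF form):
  $\text{True}$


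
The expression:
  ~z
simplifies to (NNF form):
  ~z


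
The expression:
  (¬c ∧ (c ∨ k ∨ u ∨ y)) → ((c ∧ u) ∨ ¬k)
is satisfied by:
  {c: True, k: False}
  {k: False, c: False}
  {k: True, c: True}


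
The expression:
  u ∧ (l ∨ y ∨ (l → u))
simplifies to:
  u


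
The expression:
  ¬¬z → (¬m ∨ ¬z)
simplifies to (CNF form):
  ¬m ∨ ¬z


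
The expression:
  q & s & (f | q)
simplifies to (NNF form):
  q & s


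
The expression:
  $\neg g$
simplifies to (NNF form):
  $\neg g$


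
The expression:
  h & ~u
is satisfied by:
  {h: True, u: False}


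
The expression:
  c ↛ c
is never true.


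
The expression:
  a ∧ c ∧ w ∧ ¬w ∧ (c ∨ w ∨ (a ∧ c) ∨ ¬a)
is never true.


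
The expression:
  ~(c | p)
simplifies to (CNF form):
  ~c & ~p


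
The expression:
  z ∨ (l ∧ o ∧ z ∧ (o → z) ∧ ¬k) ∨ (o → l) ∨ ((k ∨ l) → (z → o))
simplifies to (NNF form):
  True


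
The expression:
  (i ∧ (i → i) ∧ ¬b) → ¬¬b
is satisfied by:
  {b: True, i: False}
  {i: False, b: False}
  {i: True, b: True}


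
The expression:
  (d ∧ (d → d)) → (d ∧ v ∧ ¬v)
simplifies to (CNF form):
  ¬d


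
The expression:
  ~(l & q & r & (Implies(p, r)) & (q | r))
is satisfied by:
  {l: False, q: False, r: False}
  {r: True, l: False, q: False}
  {q: True, l: False, r: False}
  {r: True, q: True, l: False}
  {l: True, r: False, q: False}
  {r: True, l: True, q: False}
  {q: True, l: True, r: False}


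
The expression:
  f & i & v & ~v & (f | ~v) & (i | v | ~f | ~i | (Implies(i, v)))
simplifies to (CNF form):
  False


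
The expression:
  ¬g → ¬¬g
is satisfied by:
  {g: True}


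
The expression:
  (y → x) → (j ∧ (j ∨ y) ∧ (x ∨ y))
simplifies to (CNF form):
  (j ∨ y) ∧ (j ∨ ¬x) ∧ (x ∨ y) ∧ (x ∨ ¬x)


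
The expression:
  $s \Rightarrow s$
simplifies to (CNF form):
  $\text{True}$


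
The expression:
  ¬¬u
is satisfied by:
  {u: True}


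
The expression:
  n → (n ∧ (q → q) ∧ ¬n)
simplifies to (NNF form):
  ¬n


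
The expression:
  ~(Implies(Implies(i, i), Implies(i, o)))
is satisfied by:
  {i: True, o: False}


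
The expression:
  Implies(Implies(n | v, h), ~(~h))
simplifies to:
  h | n | v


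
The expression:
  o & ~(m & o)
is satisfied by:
  {o: True, m: False}


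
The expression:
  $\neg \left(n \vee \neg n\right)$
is never true.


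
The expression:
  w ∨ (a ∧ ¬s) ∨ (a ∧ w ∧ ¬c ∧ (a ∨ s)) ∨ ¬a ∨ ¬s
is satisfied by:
  {w: True, s: False, a: False}
  {s: False, a: False, w: False}
  {a: True, w: True, s: False}
  {a: True, s: False, w: False}
  {w: True, s: True, a: False}
  {s: True, w: False, a: False}
  {a: True, s: True, w: True}


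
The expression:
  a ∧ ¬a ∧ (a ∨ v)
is never true.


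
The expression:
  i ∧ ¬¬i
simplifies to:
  i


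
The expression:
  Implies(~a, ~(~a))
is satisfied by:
  {a: True}


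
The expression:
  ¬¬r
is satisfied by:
  {r: True}


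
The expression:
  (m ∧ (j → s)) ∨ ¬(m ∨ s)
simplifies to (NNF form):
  (m ∧ s) ∨ (¬j ∧ ¬s) ∨ (¬m ∧ ¬s)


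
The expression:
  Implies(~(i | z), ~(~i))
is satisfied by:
  {i: True, z: True}
  {i: True, z: False}
  {z: True, i: False}


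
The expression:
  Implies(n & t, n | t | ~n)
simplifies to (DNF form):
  True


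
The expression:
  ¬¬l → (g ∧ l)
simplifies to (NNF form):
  g ∨ ¬l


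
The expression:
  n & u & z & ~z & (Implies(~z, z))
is never true.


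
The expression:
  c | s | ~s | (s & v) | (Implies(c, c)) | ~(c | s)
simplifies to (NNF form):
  True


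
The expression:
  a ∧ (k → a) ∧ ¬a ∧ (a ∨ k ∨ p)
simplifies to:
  False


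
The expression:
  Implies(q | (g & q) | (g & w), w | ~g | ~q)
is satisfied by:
  {w: True, g: False, q: False}
  {g: False, q: False, w: False}
  {q: True, w: True, g: False}
  {q: True, g: False, w: False}
  {w: True, g: True, q: False}
  {g: True, w: False, q: False}
  {q: True, g: True, w: True}


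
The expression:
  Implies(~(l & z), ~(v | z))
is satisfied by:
  {l: True, z: False, v: False}
  {z: False, v: False, l: False}
  {l: True, z: True, v: False}
  {l: True, v: True, z: True}


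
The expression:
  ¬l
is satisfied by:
  {l: False}


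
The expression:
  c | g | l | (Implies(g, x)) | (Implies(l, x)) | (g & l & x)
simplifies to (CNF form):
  True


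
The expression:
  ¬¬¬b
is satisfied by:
  {b: False}


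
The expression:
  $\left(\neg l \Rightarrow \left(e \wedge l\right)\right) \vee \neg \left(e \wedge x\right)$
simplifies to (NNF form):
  $l \vee \neg e \vee \neg x$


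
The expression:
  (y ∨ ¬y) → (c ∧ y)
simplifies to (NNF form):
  c ∧ y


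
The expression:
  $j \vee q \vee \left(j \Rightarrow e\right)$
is always true.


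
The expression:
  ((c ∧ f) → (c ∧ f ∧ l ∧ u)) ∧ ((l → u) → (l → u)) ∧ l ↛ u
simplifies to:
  l ∧ ¬u ∧ (¬c ∨ ¬f)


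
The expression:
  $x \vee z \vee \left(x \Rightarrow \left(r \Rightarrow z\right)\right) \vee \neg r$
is always true.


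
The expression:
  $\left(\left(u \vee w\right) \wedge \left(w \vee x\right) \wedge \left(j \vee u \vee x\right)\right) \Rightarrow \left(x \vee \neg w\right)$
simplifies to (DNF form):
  $x \vee \left(\neg j \wedge \neg u\right) \vee \neg w$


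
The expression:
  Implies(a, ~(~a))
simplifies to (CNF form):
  True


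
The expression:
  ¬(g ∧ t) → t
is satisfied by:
  {t: True}


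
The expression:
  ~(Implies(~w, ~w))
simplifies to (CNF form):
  False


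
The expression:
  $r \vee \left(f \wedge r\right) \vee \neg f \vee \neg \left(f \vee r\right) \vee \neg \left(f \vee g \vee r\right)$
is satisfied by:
  {r: True, f: False}
  {f: False, r: False}
  {f: True, r: True}


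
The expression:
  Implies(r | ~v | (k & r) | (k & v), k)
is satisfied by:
  {k: True, v: True, r: False}
  {k: True, v: False, r: False}
  {r: True, k: True, v: True}
  {r: True, k: True, v: False}
  {v: True, r: False, k: False}


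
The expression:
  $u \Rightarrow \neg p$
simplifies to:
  $\neg p \vee \neg u$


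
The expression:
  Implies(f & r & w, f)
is always true.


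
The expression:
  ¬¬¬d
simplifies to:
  ¬d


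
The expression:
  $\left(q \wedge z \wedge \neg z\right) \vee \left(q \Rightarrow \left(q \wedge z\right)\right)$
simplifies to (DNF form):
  $z \vee \neg q$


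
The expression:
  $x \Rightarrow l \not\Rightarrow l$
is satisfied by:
  {x: False}


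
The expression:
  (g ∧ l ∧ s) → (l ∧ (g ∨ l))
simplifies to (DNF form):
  True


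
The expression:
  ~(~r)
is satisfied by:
  {r: True}


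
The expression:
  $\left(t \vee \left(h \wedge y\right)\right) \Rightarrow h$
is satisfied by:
  {h: True, t: False}
  {t: False, h: False}
  {t: True, h: True}


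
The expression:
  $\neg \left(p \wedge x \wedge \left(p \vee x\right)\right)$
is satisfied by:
  {p: False, x: False}
  {x: True, p: False}
  {p: True, x: False}


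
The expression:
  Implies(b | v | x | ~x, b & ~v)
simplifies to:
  b & ~v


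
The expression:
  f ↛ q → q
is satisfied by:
  {q: True, f: False}
  {f: False, q: False}
  {f: True, q: True}


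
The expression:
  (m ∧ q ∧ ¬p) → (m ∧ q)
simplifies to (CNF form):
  True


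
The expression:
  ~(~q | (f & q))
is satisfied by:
  {q: True, f: False}


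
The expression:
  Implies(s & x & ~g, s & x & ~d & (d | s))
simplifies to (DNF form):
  g | ~d | ~s | ~x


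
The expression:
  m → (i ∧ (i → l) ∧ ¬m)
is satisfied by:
  {m: False}


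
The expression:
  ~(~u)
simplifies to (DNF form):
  u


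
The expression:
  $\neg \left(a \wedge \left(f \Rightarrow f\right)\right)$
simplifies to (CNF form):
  $\neg a$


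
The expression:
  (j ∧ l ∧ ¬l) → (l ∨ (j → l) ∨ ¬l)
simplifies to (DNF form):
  True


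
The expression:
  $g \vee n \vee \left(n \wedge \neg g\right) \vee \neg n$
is always true.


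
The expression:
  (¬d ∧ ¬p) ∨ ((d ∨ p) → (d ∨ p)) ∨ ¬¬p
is always true.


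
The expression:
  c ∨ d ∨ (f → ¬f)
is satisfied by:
  {d: True, c: True, f: False}
  {d: True, c: False, f: False}
  {c: True, d: False, f: False}
  {d: False, c: False, f: False}
  {f: True, d: True, c: True}
  {f: True, d: True, c: False}
  {f: True, c: True, d: False}


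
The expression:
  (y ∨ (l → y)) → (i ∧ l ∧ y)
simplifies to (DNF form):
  (i ∧ l) ∨ (l ∧ ¬y)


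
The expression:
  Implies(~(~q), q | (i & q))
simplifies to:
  True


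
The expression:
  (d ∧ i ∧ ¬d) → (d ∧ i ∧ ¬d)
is always true.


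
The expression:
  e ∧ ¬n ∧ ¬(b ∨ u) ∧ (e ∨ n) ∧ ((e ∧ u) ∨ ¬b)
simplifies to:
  e ∧ ¬b ∧ ¬n ∧ ¬u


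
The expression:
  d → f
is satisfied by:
  {f: True, d: False}
  {d: False, f: False}
  {d: True, f: True}


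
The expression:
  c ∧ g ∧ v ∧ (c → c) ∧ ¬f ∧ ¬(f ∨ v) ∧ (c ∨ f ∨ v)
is never true.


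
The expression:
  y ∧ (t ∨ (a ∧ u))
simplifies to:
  y ∧ (a ∨ t) ∧ (t ∨ u)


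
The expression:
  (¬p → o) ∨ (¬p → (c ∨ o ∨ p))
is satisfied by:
  {o: True, c: True, p: True}
  {o: True, c: True, p: False}
  {o: True, p: True, c: False}
  {o: True, p: False, c: False}
  {c: True, p: True, o: False}
  {c: True, p: False, o: False}
  {p: True, c: False, o: False}


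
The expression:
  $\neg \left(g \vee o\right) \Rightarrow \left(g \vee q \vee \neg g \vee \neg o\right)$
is always true.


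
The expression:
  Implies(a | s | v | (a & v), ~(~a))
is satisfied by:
  {a: True, s: False, v: False}
  {a: True, v: True, s: False}
  {a: True, s: True, v: False}
  {a: True, v: True, s: True}
  {v: False, s: False, a: False}


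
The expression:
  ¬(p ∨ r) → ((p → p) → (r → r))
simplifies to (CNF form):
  True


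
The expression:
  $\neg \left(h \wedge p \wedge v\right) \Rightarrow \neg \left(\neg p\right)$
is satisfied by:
  {p: True}


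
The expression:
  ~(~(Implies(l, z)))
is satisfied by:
  {z: True, l: False}
  {l: False, z: False}
  {l: True, z: True}


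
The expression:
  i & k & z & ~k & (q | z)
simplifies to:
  False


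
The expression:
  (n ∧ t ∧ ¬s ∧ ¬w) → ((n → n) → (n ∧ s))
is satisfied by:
  {s: True, w: True, t: False, n: False}
  {s: True, w: False, t: False, n: False}
  {w: True, s: False, t: False, n: False}
  {s: False, w: False, t: False, n: False}
  {s: True, n: True, w: True, t: False}
  {s: True, n: True, w: False, t: False}
  {n: True, w: True, s: False, t: False}
  {n: True, s: False, w: False, t: False}
  {s: True, t: True, w: True, n: False}
  {s: True, t: True, w: False, n: False}
  {t: True, w: True, s: False, n: False}
  {t: True, s: False, w: False, n: False}
  {n: True, t: True, s: True, w: True}
  {n: True, t: True, s: True, w: False}
  {n: True, t: True, w: True, s: False}


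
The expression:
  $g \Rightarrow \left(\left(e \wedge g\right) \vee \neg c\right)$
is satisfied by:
  {e: True, g: False, c: False}
  {g: False, c: False, e: False}
  {e: True, c: True, g: False}
  {c: True, g: False, e: False}
  {e: True, g: True, c: False}
  {g: True, e: False, c: False}
  {e: True, c: True, g: True}


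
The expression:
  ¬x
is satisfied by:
  {x: False}


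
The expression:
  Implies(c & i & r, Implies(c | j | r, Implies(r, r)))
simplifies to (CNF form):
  True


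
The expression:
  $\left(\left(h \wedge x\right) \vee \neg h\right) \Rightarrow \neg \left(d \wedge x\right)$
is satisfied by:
  {d: False, x: False}
  {x: True, d: False}
  {d: True, x: False}


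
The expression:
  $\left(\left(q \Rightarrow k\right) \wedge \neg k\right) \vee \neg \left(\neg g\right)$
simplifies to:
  $g \vee \left(\neg k \wedge \neg q\right)$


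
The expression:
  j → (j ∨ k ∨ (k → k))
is always true.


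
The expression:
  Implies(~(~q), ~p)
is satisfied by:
  {p: False, q: False}
  {q: True, p: False}
  {p: True, q: False}


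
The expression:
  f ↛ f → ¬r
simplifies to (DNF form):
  True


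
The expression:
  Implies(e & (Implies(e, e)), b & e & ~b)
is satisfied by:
  {e: False}


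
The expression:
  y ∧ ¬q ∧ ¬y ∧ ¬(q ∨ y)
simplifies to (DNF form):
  False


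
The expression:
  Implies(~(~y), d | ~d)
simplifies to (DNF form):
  True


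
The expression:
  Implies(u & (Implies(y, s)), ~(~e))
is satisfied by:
  {y: True, e: True, s: False, u: False}
  {e: True, s: False, u: False, y: False}
  {y: True, e: True, s: True, u: False}
  {e: True, s: True, u: False, y: False}
  {y: True, s: False, u: False, e: False}
  {y: False, s: False, u: False, e: False}
  {y: True, s: True, u: False, e: False}
  {s: True, y: False, u: False, e: False}
  {y: True, u: True, e: True, s: False}
  {u: True, e: True, y: False, s: False}
  {y: True, u: True, e: True, s: True}
  {u: True, e: True, s: True, y: False}
  {u: True, y: True, e: False, s: False}


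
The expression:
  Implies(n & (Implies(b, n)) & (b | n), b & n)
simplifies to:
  b | ~n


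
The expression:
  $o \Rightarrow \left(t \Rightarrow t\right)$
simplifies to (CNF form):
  $\text{True}$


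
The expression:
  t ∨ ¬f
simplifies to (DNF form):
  t ∨ ¬f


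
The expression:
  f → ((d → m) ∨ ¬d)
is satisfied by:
  {m: True, d: False, f: False}
  {m: False, d: False, f: False}
  {f: True, m: True, d: False}
  {f: True, m: False, d: False}
  {d: True, m: True, f: False}
  {d: True, m: False, f: False}
  {d: True, f: True, m: True}


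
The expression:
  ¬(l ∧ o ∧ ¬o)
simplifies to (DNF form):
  True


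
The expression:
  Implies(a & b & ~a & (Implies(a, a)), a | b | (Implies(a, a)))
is always true.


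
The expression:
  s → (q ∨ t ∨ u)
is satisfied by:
  {t: True, q: True, u: True, s: False}
  {t: True, q: True, s: False, u: False}
  {t: True, u: True, s: False, q: False}
  {t: True, s: False, u: False, q: False}
  {q: True, u: True, s: False, t: False}
  {q: True, s: False, u: False, t: False}
  {u: True, q: False, s: False, t: False}
  {q: False, s: False, u: False, t: False}
  {q: True, t: True, s: True, u: True}
  {q: True, t: True, s: True, u: False}
  {t: True, s: True, u: True, q: False}
  {t: True, s: True, q: False, u: False}
  {u: True, s: True, q: True, t: False}
  {s: True, q: True, t: False, u: False}
  {s: True, u: True, t: False, q: False}


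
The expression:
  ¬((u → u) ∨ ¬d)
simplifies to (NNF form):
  False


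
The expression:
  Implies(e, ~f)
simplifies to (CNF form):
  ~e | ~f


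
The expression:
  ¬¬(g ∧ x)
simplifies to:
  g ∧ x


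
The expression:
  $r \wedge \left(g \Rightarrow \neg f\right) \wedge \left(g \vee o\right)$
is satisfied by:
  {r: True, o: True, g: False, f: False}
  {r: True, f: True, o: True, g: False}
  {r: True, g: True, o: True, f: False}
  {r: True, g: True, o: False, f: False}


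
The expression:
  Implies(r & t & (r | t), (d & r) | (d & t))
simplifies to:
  d | ~r | ~t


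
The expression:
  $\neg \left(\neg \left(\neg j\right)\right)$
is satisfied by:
  {j: False}


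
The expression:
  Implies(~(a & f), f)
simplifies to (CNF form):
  f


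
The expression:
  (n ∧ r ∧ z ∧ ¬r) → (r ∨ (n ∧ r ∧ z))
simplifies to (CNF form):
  True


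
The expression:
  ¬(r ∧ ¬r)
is always true.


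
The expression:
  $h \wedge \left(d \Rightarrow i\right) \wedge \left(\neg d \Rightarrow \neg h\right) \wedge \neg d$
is never true.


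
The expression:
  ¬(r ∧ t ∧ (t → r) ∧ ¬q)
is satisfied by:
  {q: True, t: False, r: False}
  {t: False, r: False, q: False}
  {r: True, q: True, t: False}
  {r: True, t: False, q: False}
  {q: True, t: True, r: False}
  {t: True, q: False, r: False}
  {r: True, t: True, q: True}


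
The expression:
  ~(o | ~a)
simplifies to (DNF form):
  a & ~o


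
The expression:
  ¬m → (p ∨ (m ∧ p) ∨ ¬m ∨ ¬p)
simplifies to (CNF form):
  True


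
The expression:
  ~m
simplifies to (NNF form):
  ~m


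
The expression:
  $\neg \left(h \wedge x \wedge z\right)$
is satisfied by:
  {h: False, z: False, x: False}
  {x: True, h: False, z: False}
  {z: True, h: False, x: False}
  {x: True, z: True, h: False}
  {h: True, x: False, z: False}
  {x: True, h: True, z: False}
  {z: True, h: True, x: False}


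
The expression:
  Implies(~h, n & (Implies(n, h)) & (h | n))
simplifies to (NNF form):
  h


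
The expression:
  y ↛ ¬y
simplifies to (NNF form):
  y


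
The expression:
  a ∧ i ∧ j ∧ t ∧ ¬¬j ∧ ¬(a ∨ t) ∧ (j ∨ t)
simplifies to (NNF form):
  False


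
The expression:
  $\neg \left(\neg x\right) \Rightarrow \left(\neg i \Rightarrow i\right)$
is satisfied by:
  {i: True, x: False}
  {x: False, i: False}
  {x: True, i: True}


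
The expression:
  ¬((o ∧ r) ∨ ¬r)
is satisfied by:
  {r: True, o: False}


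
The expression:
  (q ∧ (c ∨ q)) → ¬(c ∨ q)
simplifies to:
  ¬q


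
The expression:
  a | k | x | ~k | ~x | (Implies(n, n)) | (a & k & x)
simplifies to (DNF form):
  True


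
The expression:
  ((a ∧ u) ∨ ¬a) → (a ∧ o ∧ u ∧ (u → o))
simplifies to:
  a ∧ (o ∨ ¬u)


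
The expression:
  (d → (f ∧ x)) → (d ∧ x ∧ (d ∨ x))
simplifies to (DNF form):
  d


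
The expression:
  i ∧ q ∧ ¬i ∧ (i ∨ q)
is never true.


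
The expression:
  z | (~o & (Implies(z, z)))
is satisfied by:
  {z: True, o: False}
  {o: False, z: False}
  {o: True, z: True}


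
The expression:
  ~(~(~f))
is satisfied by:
  {f: False}


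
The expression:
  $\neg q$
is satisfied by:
  {q: False}


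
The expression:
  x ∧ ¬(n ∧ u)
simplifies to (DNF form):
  (x ∧ ¬n) ∨ (x ∧ ¬u)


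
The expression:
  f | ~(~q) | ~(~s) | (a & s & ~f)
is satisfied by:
  {q: True, s: True, f: True}
  {q: True, s: True, f: False}
  {q: True, f: True, s: False}
  {q: True, f: False, s: False}
  {s: True, f: True, q: False}
  {s: True, f: False, q: False}
  {f: True, s: False, q: False}


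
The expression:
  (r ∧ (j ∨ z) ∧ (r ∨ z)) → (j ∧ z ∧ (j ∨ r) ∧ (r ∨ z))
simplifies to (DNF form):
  (j ∧ z) ∨ (¬j ∧ ¬z) ∨ ¬r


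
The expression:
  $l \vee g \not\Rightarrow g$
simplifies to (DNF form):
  $l$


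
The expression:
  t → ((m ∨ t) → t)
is always true.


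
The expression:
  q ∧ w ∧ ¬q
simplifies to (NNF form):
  False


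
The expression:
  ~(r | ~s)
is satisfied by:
  {s: True, r: False}


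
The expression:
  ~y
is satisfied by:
  {y: False}


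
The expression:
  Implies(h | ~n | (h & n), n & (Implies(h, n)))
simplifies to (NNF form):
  n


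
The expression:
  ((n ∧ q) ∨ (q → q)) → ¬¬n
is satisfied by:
  {n: True}


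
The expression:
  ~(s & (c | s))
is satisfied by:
  {s: False}


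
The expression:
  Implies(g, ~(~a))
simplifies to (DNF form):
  a | ~g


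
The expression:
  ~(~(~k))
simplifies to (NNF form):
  ~k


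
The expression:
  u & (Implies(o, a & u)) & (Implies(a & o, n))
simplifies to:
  u & (a | ~o) & (n | ~o)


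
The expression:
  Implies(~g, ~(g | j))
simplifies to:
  g | ~j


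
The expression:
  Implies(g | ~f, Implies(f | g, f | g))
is always true.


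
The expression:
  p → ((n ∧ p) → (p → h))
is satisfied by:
  {h: True, p: False, n: False}
  {p: False, n: False, h: False}
  {n: True, h: True, p: False}
  {n: True, p: False, h: False}
  {h: True, p: True, n: False}
  {p: True, h: False, n: False}
  {n: True, p: True, h: True}


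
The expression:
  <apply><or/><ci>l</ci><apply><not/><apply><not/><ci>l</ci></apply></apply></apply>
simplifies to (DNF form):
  <ci>l</ci>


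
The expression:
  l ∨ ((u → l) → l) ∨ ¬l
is always true.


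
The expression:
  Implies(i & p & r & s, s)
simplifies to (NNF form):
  True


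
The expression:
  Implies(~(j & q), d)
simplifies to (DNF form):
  d | (j & q)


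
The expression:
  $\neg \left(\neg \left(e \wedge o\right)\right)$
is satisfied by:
  {e: True, o: True}


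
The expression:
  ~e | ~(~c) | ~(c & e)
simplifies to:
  True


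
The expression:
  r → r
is always true.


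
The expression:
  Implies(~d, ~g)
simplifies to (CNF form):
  d | ~g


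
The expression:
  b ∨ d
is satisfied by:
  {b: True, d: True}
  {b: True, d: False}
  {d: True, b: False}


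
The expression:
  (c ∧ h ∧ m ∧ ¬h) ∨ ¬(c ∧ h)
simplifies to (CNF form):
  ¬c ∨ ¬h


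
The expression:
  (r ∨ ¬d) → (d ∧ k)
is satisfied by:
  {k: True, d: True, r: False}
  {d: True, r: False, k: False}
  {r: True, k: True, d: True}


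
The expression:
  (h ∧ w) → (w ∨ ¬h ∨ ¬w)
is always true.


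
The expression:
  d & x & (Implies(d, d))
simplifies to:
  d & x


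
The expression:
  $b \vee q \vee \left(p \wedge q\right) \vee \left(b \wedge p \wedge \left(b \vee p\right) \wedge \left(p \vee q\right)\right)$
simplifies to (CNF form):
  $b \vee q$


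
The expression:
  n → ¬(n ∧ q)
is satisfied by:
  {q: False, n: False}
  {n: True, q: False}
  {q: True, n: False}


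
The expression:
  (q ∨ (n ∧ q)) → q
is always true.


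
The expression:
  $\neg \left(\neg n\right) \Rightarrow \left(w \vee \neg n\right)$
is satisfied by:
  {w: True, n: False}
  {n: False, w: False}
  {n: True, w: True}


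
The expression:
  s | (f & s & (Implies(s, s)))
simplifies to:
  s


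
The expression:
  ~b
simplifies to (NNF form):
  ~b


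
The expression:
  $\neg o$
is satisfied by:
  {o: False}


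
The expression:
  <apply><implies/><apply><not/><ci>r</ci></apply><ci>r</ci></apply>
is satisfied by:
  {r: True}


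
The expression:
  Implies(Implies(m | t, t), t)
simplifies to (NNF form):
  m | t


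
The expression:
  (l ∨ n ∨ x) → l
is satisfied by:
  {l: True, n: False, x: False}
  {x: True, l: True, n: False}
  {l: True, n: True, x: False}
  {x: True, l: True, n: True}
  {x: False, n: False, l: False}


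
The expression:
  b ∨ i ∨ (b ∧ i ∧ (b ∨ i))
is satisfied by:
  {i: True, b: True}
  {i: True, b: False}
  {b: True, i: False}


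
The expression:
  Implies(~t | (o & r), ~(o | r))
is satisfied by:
  {t: True, r: False, o: False}
  {r: False, o: False, t: False}
  {t: True, o: True, r: False}
  {t: True, r: True, o: False}


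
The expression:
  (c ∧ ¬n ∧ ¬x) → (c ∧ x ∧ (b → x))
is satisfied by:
  {n: True, x: True, c: False}
  {n: True, c: False, x: False}
  {x: True, c: False, n: False}
  {x: False, c: False, n: False}
  {n: True, x: True, c: True}
  {n: True, c: True, x: False}
  {x: True, c: True, n: False}


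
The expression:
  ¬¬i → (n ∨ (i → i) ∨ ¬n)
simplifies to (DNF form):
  True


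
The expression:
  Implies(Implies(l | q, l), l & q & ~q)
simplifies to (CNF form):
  q & ~l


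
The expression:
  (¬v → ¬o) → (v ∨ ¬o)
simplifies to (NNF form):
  True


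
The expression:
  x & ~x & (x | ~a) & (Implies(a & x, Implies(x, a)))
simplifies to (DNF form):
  False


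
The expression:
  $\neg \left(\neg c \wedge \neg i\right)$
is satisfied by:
  {i: True, c: True}
  {i: True, c: False}
  {c: True, i: False}


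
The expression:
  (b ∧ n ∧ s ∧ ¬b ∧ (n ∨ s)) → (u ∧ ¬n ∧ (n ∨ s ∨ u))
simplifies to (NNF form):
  True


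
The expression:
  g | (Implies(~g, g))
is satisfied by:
  {g: True}


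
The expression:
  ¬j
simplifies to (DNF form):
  ¬j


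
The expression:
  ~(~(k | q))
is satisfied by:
  {k: True, q: True}
  {k: True, q: False}
  {q: True, k: False}


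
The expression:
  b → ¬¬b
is always true.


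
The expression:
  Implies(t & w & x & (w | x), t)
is always true.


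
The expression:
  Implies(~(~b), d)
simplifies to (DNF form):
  d | ~b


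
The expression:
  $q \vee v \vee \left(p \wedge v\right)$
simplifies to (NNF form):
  $q \vee v$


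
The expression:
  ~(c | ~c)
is never true.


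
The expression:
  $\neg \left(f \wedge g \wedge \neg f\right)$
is always true.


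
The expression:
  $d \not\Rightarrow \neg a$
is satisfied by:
  {a: True, d: True}


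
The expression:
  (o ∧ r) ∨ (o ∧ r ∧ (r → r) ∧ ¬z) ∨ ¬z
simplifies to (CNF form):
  (o ∨ ¬z) ∧ (r ∨ ¬z)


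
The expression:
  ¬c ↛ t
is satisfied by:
  {t: True, c: False}
  {c: False, t: False}
  {c: True, t: True}


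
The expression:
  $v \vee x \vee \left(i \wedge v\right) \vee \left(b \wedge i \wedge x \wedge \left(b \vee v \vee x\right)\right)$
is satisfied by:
  {x: True, v: True}
  {x: True, v: False}
  {v: True, x: False}


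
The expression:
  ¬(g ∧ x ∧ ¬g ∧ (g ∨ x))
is always true.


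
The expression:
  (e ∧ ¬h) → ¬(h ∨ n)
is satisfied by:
  {h: True, e: False, n: False}
  {e: False, n: False, h: False}
  {h: True, n: True, e: False}
  {n: True, e: False, h: False}
  {h: True, e: True, n: False}
  {e: True, h: False, n: False}
  {h: True, n: True, e: True}


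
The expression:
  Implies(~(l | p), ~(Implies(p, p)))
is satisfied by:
  {l: True, p: True}
  {l: True, p: False}
  {p: True, l: False}


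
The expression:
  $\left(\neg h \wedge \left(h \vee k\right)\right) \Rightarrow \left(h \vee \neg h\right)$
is always true.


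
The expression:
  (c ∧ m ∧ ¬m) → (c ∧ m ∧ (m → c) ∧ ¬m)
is always true.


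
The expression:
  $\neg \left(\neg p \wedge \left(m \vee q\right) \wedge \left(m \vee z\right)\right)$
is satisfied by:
  {p: True, z: False, m: False, q: False}
  {p: True, q: True, z: False, m: False}
  {p: True, z: True, m: False, q: False}
  {p: True, q: True, z: True, m: False}
  {p: True, m: True, z: False, q: False}
  {p: True, m: True, q: True, z: False}
  {p: True, m: True, z: True, q: False}
  {p: True, q: True, m: True, z: True}
  {q: False, z: False, m: False, p: False}
  {q: True, z: False, m: False, p: False}
  {z: True, q: False, m: False, p: False}


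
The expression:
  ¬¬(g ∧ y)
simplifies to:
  g ∧ y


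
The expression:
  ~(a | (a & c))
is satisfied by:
  {a: False}


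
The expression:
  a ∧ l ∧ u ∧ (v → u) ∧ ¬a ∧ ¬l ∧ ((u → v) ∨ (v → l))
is never true.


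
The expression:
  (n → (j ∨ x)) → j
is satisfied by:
  {n: True, j: True, x: False}
  {j: True, x: False, n: False}
  {n: True, j: True, x: True}
  {j: True, x: True, n: False}
  {n: True, x: False, j: False}


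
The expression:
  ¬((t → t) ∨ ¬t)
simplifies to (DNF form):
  False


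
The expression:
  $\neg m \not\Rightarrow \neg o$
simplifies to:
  $o \wedge \neg m$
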